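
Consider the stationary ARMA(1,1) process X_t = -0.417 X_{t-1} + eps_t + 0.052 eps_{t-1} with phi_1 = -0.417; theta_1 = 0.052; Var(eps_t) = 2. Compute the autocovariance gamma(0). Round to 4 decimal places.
\gamma(0) = 2.3225

Multiply the model equation by X_{t-k} and take expectations. With theta_0 = psi_0 = 1 and psi_j the MA(infinity) weights, this gives
  gamma(k) - sum_i phi_i gamma(k-i) = c_k,
  c_k = sigma^2 * sum_{j=k..q} theta_j psi_{j-k}   (c_k = 0 for k > q),
using gamma(-m) = gamma(m).
psi-weights needed (psi_j = theta_j + sum_i phi_i psi_{j-i}):
  psi_1 = theta_1 + phi_1 = 0.052 + (-0.417) = -0.365
Right-hand sides:
  c_0 = sigma^2 (1 + theta_1 psi_1) = 2 * (1 + (0.052)(-0.365)) = 2 * 0.98102 = 1.96204
  c_1 = sigma^2 theta_1 = 2 * (0.052) = 0.104
  c_2 = 0
Equations for k = 0 and k = 1 (AR order 1):
  gamma(0) = phi_1 gamma(1) + c_0
  gamma(1) = phi_1 gamma(0) + c_1
Substituting the second into the first: gamma(0) (1 - phi_1^2) = c_0 + phi_1 c_1, so
  gamma(0) = (c_0 + phi_1 c_1) / (1 - phi_1^2) = (1.96204 + (-0.417)(0.104)) / (1 - (-0.417)^2) = 1.918672 / 0.826111 = 2.322535.
Therefore gamma(0) = 2.3225 (to 4 decimal places).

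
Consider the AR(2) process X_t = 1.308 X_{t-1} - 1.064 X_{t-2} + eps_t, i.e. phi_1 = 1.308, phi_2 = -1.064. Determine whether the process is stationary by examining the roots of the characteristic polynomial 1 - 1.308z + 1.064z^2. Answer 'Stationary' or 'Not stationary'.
\text{Not stationary}

The AR(p) characteristic polynomial is P(z) = 1 - 1.308z + 1.064z^2.
Stationarity requires all roots to lie outside the unit circle, i.e. |z| > 1 for every root.
Set 1 + (-1.308) z + (1.064) z^2 = 0, i.e. a z^2 + b z + c = 0 with a = 1.064, b = -1.308, c = 1.
Discriminant D = b^2 - 4ac = (-1.308)^2 - 4*(1.064)*1 = 1.710864 - (4.256) = -2.545136.
D < 0, so the roots are the complex-conjugate pair z = (-b +/- i sqrt(-D)) / (2a) = 0.6147 +/- 0.7497i.
For a conjugate pair |z|^2 = z * conj(z) = (product of roots) = c/a = 1/(1.064) = 0.93985, so |z| = sqrt(0.93985) = 0.9695 for both roots.
Moduli of all roots: 0.9695, 0.9695.
All moduli strictly greater than 1? No.
Verdict: Not stationary.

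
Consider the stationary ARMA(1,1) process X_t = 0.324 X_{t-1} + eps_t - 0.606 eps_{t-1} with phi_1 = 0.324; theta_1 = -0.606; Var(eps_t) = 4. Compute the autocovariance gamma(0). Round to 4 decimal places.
\gamma(0) = 4.3554

Multiply the model equation by X_{t-k} and take expectations. With theta_0 = psi_0 = 1 and psi_j the MA(infinity) weights, this gives
  gamma(k) - sum_i phi_i gamma(k-i) = c_k,
  c_k = sigma^2 * sum_{j=k..q} theta_j psi_{j-k}   (c_k = 0 for k > q),
using gamma(-m) = gamma(m).
psi-weights needed (psi_j = theta_j + sum_i phi_i psi_{j-i}):
  psi_1 = theta_1 + phi_1 = -0.606 + (0.324) = -0.282
Right-hand sides:
  c_0 = sigma^2 (1 + theta_1 psi_1) = 4 * (1 + (-0.606)(-0.282)) = 4 * 1.170892 = 4.683568
  c_1 = sigma^2 theta_1 = 4 * (-0.606) = -2.424
  c_2 = 0
Equations for k = 0 and k = 1 (AR order 1):
  gamma(0) = phi_1 gamma(1) + c_0
  gamma(1) = phi_1 gamma(0) + c_1
Substituting the second into the first: gamma(0) (1 - phi_1^2) = c_0 + phi_1 c_1, so
  gamma(0) = (c_0 + phi_1 c_1) / (1 - phi_1^2) = (4.683568 + (0.324)(-2.424)) / (1 - (0.324)^2) = 3.898192 / 0.895024 = 4.355405.
Therefore gamma(0) = 4.3554 (to 4 decimal places).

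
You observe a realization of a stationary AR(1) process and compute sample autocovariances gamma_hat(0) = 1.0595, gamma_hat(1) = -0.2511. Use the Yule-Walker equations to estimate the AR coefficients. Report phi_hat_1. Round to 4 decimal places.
\hat\phi_{1} = -0.2370

The Yule-Walker equations for an AR(p) process read, in matrix form,
  Gamma_p phi = r_p,   with   (Gamma_p)_{ij} = gamma(|i - j|),
                       (r_p)_i = gamma(i),   i,j = 1..p.
Substitute the sample gammas (Toeplitz matrix and right-hand side of size 1):
  Gamma_p = [[1.0595]]
  r_p     = [-0.2511]
With p = 1 this is the single equation gamma(0) phi_1 = gamma(1):
  phi_hat_1 = gamma(1) / gamma(0) = -0.2511 / 1.0595 = -0.2370.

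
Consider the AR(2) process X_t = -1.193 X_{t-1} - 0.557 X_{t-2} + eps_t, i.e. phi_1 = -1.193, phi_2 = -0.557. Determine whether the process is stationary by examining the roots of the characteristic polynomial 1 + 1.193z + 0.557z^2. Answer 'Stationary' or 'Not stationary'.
\text{Stationary}

The AR(p) characteristic polynomial is P(z) = 1 + 1.193z + 0.557z^2.
Stationarity requires all roots to lie outside the unit circle, i.e. |z| > 1 for every root.
Set 1 + (1.193) z + (0.557) z^2 = 0, i.e. a z^2 + b z + c = 0 with a = 0.557, b = 1.193, c = 1.
Discriminant D = b^2 - 4ac = (1.193)^2 - 4*(0.557)*1 = 1.423249 - (2.228) = -0.804751.
D < 0, so the roots are the complex-conjugate pair z = (-b +/- i sqrt(-D)) / (2a) = -1.0709 +/- 0.8053i.
For a conjugate pair |z|^2 = z * conj(z) = (product of roots) = c/a = 1/(0.557) = 1.795332, so |z| = sqrt(1.795332) = 1.3399 for both roots.
Moduli of all roots: 1.3399, 1.3399.
All moduli strictly greater than 1? Yes.
Verdict: Stationary.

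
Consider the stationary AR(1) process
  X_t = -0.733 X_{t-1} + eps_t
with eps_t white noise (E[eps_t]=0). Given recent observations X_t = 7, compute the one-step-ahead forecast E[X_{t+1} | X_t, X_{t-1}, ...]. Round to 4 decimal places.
E[X_{t+1} \mid \mathcal F_t] = -5.1310

For an AR(p) model X_t = c + sum_i phi_i X_{t-i} + eps_t, the
one-step-ahead conditional mean is
  E[X_{t+1} | X_t, ...] = c + sum_i phi_i X_{t+1-i}.
Substitute known values:
  E[X_{t+1} | ...] = (-0.733) * (7)
                   = -5.1310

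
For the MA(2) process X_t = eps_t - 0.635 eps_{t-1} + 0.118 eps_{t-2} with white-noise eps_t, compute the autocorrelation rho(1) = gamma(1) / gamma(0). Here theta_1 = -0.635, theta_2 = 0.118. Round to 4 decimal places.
\rho(1) = -0.5010

For an MA(q) process with theta_0 = 1, the autocovariance is
  gamma(k) = sigma^2 * sum_{i=0..q-k} theta_i * theta_{i+k},
and rho(k) = gamma(k) / gamma(0). Sigma^2 cancels.
  numerator   = (1)*(-0.635) + (-0.635)*(0.118) = -0.70993.
  denominator = (1)^2 + (-0.635)^2 + (0.118)^2 = 1.417149.
  rho(1) = -0.70993 / 1.417149 = -0.5010.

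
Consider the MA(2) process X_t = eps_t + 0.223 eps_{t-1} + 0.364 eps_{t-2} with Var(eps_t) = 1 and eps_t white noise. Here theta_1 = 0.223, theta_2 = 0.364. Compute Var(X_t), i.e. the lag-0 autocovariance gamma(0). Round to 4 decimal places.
\gamma(0) = 1.1822

For an MA(q) process X_t = eps_t + sum_i theta_i eps_{t-i} with
Var(eps_t) = sigma^2, the variance is
  gamma(0) = sigma^2 * (1 + sum_i theta_i^2).
  sum_i theta_i^2 = (0.223)^2 + (0.364)^2 = 0.049729 + 0.132496 = 0.182225.
  gamma(0) = 1 * (1 + 0.182225) = 1 * 1.182225 = 1.182225, which rounds to 1.1822.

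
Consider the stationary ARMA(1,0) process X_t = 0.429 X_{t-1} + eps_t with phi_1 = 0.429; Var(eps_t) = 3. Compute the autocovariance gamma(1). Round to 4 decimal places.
\gamma(1) = 1.5773

Multiply the model equation by X_{t-k} and take expectations. With theta_0 = psi_0 = 1 and psi_j the MA(infinity) weights, this gives
  gamma(k) - sum_i phi_i gamma(k-i) = c_k,
  c_k = sigma^2 * sum_{j=k..q} theta_j psi_{j-k}   (c_k = 0 for k > q),
using gamma(-m) = gamma(m).
Pure AR (q = 0): c_0 = sigma^2 = 3, c_k = 0 for k >= 1.
Equations for k = 0 and k = 1 (AR order 1):
  gamma(0) = phi_1 gamma(1) + c_0
  gamma(1) = phi_1 gamma(0) + c_1
Substituting the second into the first: gamma(0) (1 - phi_1^2) = c_0 + phi_1 c_1, so
  gamma(0) = c_0 / (1 - phi_1^2) = 3 / (1 - (0.429)^2) = 3 / 0.815959 = 3.676655.
  gamma(1) = phi_1 gamma(0) = (0.429)(3.676655) = 1.577285.
Therefore gamma(1) = 1.5773 (to 4 decimal places).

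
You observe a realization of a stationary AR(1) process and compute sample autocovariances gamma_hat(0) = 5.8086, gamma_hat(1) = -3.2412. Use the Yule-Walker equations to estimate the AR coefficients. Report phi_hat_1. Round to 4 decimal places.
\hat\phi_{1} = -0.5580

The Yule-Walker equations for an AR(p) process read, in matrix form,
  Gamma_p phi = r_p,   with   (Gamma_p)_{ij} = gamma(|i - j|),
                       (r_p)_i = gamma(i),   i,j = 1..p.
Substitute the sample gammas (Toeplitz matrix and right-hand side of size 1):
  Gamma_p = [[5.8086]]
  r_p     = [-3.2412]
With p = 1 this is the single equation gamma(0) phi_1 = gamma(1):
  phi_hat_1 = gamma(1) / gamma(0) = -3.2412 / 5.8086 = -0.5580.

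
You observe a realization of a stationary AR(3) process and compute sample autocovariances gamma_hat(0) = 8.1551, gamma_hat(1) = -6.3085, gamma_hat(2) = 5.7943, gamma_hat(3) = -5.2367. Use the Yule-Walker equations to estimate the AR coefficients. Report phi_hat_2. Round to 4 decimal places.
\hat\phi_{2} = 0.2340

The Yule-Walker equations for an AR(p) process read, in matrix form,
  Gamma_p phi = r_p,   with   (Gamma_p)_{ij} = gamma(|i - j|),
                       (r_p)_i = gamma(i),   i,j = 1..p.
Substitute the sample gammas (Toeplitz matrix and right-hand side of size 3):
  Gamma_p = [[8.1551, -6.3085, 5.7943], [-6.3085, 8.1551, -6.3085], [5.7943, -6.3085, 8.1551]]
  r_p     = [-6.3085, 5.7943, -5.2367]
Written out (R1..R3):
  (R1) 8.1551 phi_1 - 6.3085 phi_2 + 5.7943 phi_3 = -6.3085
  (R2) -6.3085 phi_1 + 8.1551 phi_2 - 6.3085 phi_3 = 5.7943
  (R3) 5.7943 phi_1 - 6.3085 phi_2 + 8.1551 phi_3 = -5.2367
Gaussian elimination:
  R2 <- R2 - (-6.3085/8.1551) R1 = R2 - (-0.773565) R1:  3.275065 phi_2 - 1.826232 phi_3 = 0.914265
  R3 <- R3 - (5.7943/8.1551) R1 = R3 - (0.710512) R1:  -1.826232 phi_2 + 4.038178 phi_3 = -0.754432
  R3 <- R3 - (-1.826232/3.275065) R2 = R3 - (-0.557617) R2:  3.019839 phi_3 = -0.244622
Back-substitution:
  phi_hat_3 = -0.244622 / 3.019839 = -0.081005
  phi_hat_2 = (0.914265 - (-1.826232)(-0.081005)) / 3.275065 = 0.23399
  phi_hat_1 = (-6.3085 - (-6.3085)(0.23399) - (5.7943)(-0.081005)) / 8.1551 = -0.535004
So phi_hat = [-0.5350, 0.2340, -0.0810].
Therefore phi_hat_2 = 0.2340.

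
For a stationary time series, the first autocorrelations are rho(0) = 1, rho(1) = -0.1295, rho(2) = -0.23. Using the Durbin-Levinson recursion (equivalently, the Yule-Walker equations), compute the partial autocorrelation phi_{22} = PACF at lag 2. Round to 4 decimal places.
\phi_{22} = -0.2510

The PACF at lag k is phi_{kk}, the last component of the solution
to the Yule-Walker system G_k phi = r_k where
  (G_k)_{ij} = rho(|i - j|), (r_k)_i = rho(i), i,j = 1..k.
Equivalently, Durbin-Levinson gives phi_{kk} iteratively:
  phi_{11} = rho(1)
  phi_{kk} = [rho(k) - sum_{j=1..k-1} phi_{k-1,j} rho(k-j)]
            / [1 - sum_{j=1..k-1} phi_{k-1,j} rho(j)],
  phi_{k,j} = phi_{k-1,j} - phi_{kk} phi_{k-1,k-j},  j = 1..k-1.
Step k = 1:
  phi_11 = rho(1) = -0.1295.
Step k = 2:
  phi_22 = [rho(2) - phi_11 rho(1)] / [1 - phi_11 rho(1)] = [-0.23 - (-0.1295)(-0.1295)] / [1 - (-0.1295)(-0.1295)]
         = -0.24677025 / 0.98322975 = -0.251.
Therefore phi_{22} = -0.2510.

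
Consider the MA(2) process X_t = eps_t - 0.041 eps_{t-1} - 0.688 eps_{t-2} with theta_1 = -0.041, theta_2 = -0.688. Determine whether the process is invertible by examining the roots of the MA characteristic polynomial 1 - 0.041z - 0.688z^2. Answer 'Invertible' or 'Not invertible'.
\text{Invertible}

The MA(q) characteristic polynomial is P(z) = 1 - 0.041z - 0.688z^2.
Invertibility requires all roots to lie outside the unit circle, i.e. |z| > 1 for every root.
Set 1 + (-0.041) z + (-0.688) z^2 = 0, i.e. a z^2 + b z + c = 0 with a = -0.688, b = -0.041, c = 1.
Discriminant D = b^2 - 4ac = (-0.041)^2 - 4*(-0.688)*1 = 0.001681 - (-2.752) = 2.753681.
D >= 0, so the roots are real: z = (-b +/- sqrt(D)) / (2a) = (0.041 +/- 1.659422) / (-1.376).
  z_1 = (0.041 + 1.659422) / (-1.376) = -1.2358,   |z_1| = 1.2358.
  z_2 = (0.041 - 1.659422) / (-1.376) = 1.1762,   |z_2| = 1.1762.
Moduli of all roots: 1.2358, 1.1762.
All moduli strictly greater than 1? Yes.
Verdict: Invertible.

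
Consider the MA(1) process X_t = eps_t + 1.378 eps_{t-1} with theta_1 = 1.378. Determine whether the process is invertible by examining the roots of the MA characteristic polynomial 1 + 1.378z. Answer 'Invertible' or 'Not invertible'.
\text{Not invertible}

The MA(q) characteristic polynomial is P(z) = 1 + 1.378z.
Invertibility requires all roots to lie outside the unit circle, i.e. |z| > 1 for every root.
This is linear in z: 1 + (1.378) z = 0  =>  z = -1/(1.378) = -0.725689,  |z| = 0.725689.
Moduli of all roots: 0.7257.
All moduli strictly greater than 1? No.
Verdict: Not invertible.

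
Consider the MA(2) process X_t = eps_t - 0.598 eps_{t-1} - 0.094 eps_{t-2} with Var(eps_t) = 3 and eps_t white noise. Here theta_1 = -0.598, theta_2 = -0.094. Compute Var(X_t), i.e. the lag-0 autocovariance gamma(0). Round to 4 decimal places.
\gamma(0) = 4.0993

For an MA(q) process X_t = eps_t + sum_i theta_i eps_{t-i} with
Var(eps_t) = sigma^2, the variance is
  gamma(0) = sigma^2 * (1 + sum_i theta_i^2).
  sum_i theta_i^2 = (-0.598)^2 + (-0.094)^2 = 0.357604 + 0.008836 = 0.36644.
  gamma(0) = 3 * (1 + 0.36644) = 3 * 1.36644 = 4.09932, which rounds to 4.0993.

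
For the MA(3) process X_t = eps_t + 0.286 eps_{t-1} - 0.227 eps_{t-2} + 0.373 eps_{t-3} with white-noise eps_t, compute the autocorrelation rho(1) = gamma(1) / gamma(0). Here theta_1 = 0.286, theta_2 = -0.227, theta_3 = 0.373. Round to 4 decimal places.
\rho(1) = 0.1072

For an MA(q) process with theta_0 = 1, the autocovariance is
  gamma(k) = sigma^2 * sum_{i=0..q-k} theta_i * theta_{i+k},
and rho(k) = gamma(k) / gamma(0). Sigma^2 cancels.
  numerator   = (1)*(0.286) + (0.286)*(-0.227) + (-0.227)*(0.373) = 0.136407.
  denominator = (1)^2 + (0.286)^2 + (-0.227)^2 + (0.373)^2 = 1.272454.
  rho(1) = 0.136407 / 1.272454 = 0.1072.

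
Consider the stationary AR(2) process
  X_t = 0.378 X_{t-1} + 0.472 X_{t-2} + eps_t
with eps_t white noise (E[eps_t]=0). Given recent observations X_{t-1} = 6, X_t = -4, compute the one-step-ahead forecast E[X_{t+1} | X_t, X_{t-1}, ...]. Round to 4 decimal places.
E[X_{t+1} \mid \mathcal F_t] = 1.3200

For an AR(p) model X_t = c + sum_i phi_i X_{t-i} + eps_t, the
one-step-ahead conditional mean is
  E[X_{t+1} | X_t, ...] = c + sum_i phi_i X_{t+1-i}.
Substitute known values:
  E[X_{t+1} | ...] = (0.378) * (-4) + (0.472) * (6)
                   = 1.3200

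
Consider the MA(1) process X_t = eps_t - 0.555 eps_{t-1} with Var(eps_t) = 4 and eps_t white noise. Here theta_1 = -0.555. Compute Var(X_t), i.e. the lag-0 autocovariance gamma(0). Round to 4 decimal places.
\gamma(0) = 5.2321

For an MA(q) process X_t = eps_t + sum_i theta_i eps_{t-i} with
Var(eps_t) = sigma^2, the variance is
  gamma(0) = sigma^2 * (1 + sum_i theta_i^2).
  sum_i theta_i^2 = (-0.555)^2 = 0.308025.
  gamma(0) = 4 * (1 + 0.308025) = 4 * 1.308025 = 5.2321.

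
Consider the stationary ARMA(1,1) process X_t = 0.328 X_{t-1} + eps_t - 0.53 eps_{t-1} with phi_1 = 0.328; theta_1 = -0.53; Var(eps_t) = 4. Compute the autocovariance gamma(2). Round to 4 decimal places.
\gamma(2) = -0.2453

Multiply the model equation by X_{t-k} and take expectations. With theta_0 = psi_0 = 1 and psi_j the MA(infinity) weights, this gives
  gamma(k) - sum_i phi_i gamma(k-i) = c_k,
  c_k = sigma^2 * sum_{j=k..q} theta_j psi_{j-k}   (c_k = 0 for k > q),
using gamma(-m) = gamma(m).
psi-weights needed (psi_j = theta_j + sum_i phi_i psi_{j-i}):
  psi_1 = theta_1 + phi_1 = -0.53 + (0.328) = -0.202
Right-hand sides:
  c_0 = sigma^2 (1 + theta_1 psi_1) = 4 * (1 + (-0.53)(-0.202)) = 4 * 1.10706 = 4.42824
  c_1 = sigma^2 theta_1 = 4 * (-0.53) = -2.12
  c_2 = 0
Equations for k = 0 and k = 1 (AR order 1):
  gamma(0) = phi_1 gamma(1) + c_0
  gamma(1) = phi_1 gamma(0) + c_1
Substituting the second into the first: gamma(0) (1 - phi_1^2) = c_0 + phi_1 c_1, so
  gamma(0) = (c_0 + phi_1 c_1) / (1 - phi_1^2) = (4.42824 + (0.328)(-2.12)) / (1 - (0.328)^2) = 3.73288 / 0.892416 = 4.182892.
  gamma(1) = phi_1 gamma(0) + c_1 = (0.328)(4.182892) + (-2.12) = -0.748011.
For k = 2 (> q): gamma(2) = phi_1 gamma(1) = (0.328)(-0.748011) = -0.245348.
Therefore gamma(2) = -0.2453 (to 4 decimal places).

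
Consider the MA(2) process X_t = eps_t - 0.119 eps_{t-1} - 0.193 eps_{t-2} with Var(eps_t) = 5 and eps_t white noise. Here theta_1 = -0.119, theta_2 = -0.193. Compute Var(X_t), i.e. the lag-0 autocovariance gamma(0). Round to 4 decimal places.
\gamma(0) = 5.2571

For an MA(q) process X_t = eps_t + sum_i theta_i eps_{t-i} with
Var(eps_t) = sigma^2, the variance is
  gamma(0) = sigma^2 * (1 + sum_i theta_i^2).
  sum_i theta_i^2 = (-0.119)^2 + (-0.193)^2 = 0.014161 + 0.037249 = 0.05141.
  gamma(0) = 5 * (1 + 0.05141) = 5 * 1.05141 = 5.25705, which rounds to 5.2571.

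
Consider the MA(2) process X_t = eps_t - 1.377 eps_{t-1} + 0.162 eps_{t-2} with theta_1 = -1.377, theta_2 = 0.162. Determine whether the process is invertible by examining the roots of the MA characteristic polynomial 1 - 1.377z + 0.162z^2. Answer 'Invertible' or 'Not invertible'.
\text{Not invertible}

The MA(q) characteristic polynomial is P(z) = 1 - 1.377z + 0.162z^2.
Invertibility requires all roots to lie outside the unit circle, i.e. |z| > 1 for every root.
Set 1 + (-1.377) z + (0.162) z^2 = 0, i.e. a z^2 + b z + c = 0 with a = 0.162, b = -1.377, c = 1.
Discriminant D = b^2 - 4ac = (-1.377)^2 - 4*(0.162)*1 = 1.896129 - (0.648) = 1.248129.
D >= 0, so the roots are real: z = (-b +/- sqrt(D)) / (2a) = (1.377 +/- 1.117197) / (0.324).
  z_1 = (1.377 + 1.117197) / (0.324) = 7.6981,   |z_1| = 7.6981.
  z_2 = (1.377 - 1.117197) / (0.324) = 0.8019,   |z_2| = 0.8019.
Moduli of all roots: 7.6981, 0.8019.
All moduli strictly greater than 1? No.
Verdict: Not invertible.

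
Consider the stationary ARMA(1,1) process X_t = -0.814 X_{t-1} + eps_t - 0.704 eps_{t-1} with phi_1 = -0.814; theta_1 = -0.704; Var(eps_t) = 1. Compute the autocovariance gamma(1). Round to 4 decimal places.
\gamma(1) = -7.0773

Multiply the model equation by X_{t-k} and take expectations. With theta_0 = psi_0 = 1 and psi_j the MA(infinity) weights, this gives
  gamma(k) - sum_i phi_i gamma(k-i) = c_k,
  c_k = sigma^2 * sum_{j=k..q} theta_j psi_{j-k}   (c_k = 0 for k > q),
using gamma(-m) = gamma(m).
psi-weights needed (psi_j = theta_j + sum_i phi_i psi_{j-i}):
  psi_1 = theta_1 + phi_1 = -0.704 + (-0.814) = -1.518
Right-hand sides:
  c_0 = sigma^2 (1 + theta_1 psi_1) = 1 * (1 + (-0.704)(-1.518)) = 1 * 2.068672 = 2.068672
  c_1 = sigma^2 theta_1 = 1 * (-0.704) = -0.704
  c_2 = 0
Equations for k = 0 and k = 1 (AR order 1):
  gamma(0) = phi_1 gamma(1) + c_0
  gamma(1) = phi_1 gamma(0) + c_1
Substituting the second into the first: gamma(0) (1 - phi_1^2) = c_0 + phi_1 c_1, so
  gamma(0) = (c_0 + phi_1 c_1) / (1 - phi_1^2) = (2.068672 + (-0.814)(-0.704)) / (1 - (-0.814)^2) = 2.641728 / 0.337404 = 7.829569.
  gamma(1) = phi_1 gamma(0) + c_1 = (-0.814)(7.829569) + (-0.704) = -7.077269.
Therefore gamma(1) = -7.0773 (to 4 decimal places).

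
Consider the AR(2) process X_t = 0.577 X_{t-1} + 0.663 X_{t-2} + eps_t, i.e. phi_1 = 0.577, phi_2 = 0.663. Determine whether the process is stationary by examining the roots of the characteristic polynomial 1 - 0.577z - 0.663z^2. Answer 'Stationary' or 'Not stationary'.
\text{Not stationary}

The AR(p) characteristic polynomial is P(z) = 1 - 0.577z - 0.663z^2.
Stationarity requires all roots to lie outside the unit circle, i.e. |z| > 1 for every root.
Set 1 + (-0.577) z + (-0.663) z^2 = 0, i.e. a z^2 + b z + c = 0 with a = -0.663, b = -0.577, c = 1.
Discriminant D = b^2 - 4ac = (-0.577)^2 - 4*(-0.663)*1 = 0.332929 - (-2.652) = 2.984929.
D >= 0, so the roots are real: z = (-b +/- sqrt(D)) / (2a) = (0.577 +/- 1.727695) / (-1.326).
  z_1 = (0.577 + 1.727695) / (-1.326) = -1.7381,   |z_1| = 1.7381.
  z_2 = (0.577 - 1.727695) / (-1.326) = 0.8678,   |z_2| = 0.8678.
Moduli of all roots: 1.7381, 0.8678.
All moduli strictly greater than 1? No.
Verdict: Not stationary.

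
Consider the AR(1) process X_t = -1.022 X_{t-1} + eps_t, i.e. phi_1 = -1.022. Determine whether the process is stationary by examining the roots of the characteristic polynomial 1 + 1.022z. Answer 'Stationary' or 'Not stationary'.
\text{Not stationary}

The AR(p) characteristic polynomial is P(z) = 1 + 1.022z.
Stationarity requires all roots to lie outside the unit circle, i.e. |z| > 1 for every root.
This is linear in z: 1 + (1.022) z = 0  =>  z = -1/(1.022) = -0.978474,  |z| = 0.978474.
Moduli of all roots: 0.9785.
All moduli strictly greater than 1? No.
Verdict: Not stationary.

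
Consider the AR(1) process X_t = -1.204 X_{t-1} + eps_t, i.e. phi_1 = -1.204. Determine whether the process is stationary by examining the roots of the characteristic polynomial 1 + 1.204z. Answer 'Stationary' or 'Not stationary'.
\text{Not stationary}

The AR(p) characteristic polynomial is P(z) = 1 + 1.204z.
Stationarity requires all roots to lie outside the unit circle, i.e. |z| > 1 for every root.
This is linear in z: 1 + (1.204) z = 0  =>  z = -1/(1.204) = -0.830565,  |z| = 0.830565.
Moduli of all roots: 0.8306.
All moduli strictly greater than 1? No.
Verdict: Not stationary.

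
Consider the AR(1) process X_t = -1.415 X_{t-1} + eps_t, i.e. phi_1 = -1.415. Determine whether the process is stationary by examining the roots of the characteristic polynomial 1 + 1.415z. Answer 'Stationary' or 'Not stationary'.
\text{Not stationary}

The AR(p) characteristic polynomial is P(z) = 1 + 1.415z.
Stationarity requires all roots to lie outside the unit circle, i.e. |z| > 1 for every root.
This is linear in z: 1 + (1.415) z = 0  =>  z = -1/(1.415) = -0.706714,  |z| = 0.706714.
Moduli of all roots: 0.7067.
All moduli strictly greater than 1? No.
Verdict: Not stationary.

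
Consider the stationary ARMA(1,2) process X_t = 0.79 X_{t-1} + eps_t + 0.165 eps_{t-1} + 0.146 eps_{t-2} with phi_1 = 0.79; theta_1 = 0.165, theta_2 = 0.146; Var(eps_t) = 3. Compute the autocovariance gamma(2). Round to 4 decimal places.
\gamma(2) = 8.7779

Multiply the model equation by X_{t-k} and take expectations. With theta_0 = psi_0 = 1 and psi_j the MA(infinity) weights, this gives
  gamma(k) - sum_i phi_i gamma(k-i) = c_k,
  c_k = sigma^2 * sum_{j=k..q} theta_j psi_{j-k}   (c_k = 0 for k > q),
using gamma(-m) = gamma(m).
psi-weights needed (psi_j = theta_j + sum_i phi_i psi_{j-i}):
  psi_1 = theta_1 + phi_1 = 0.165 + (0.79) = 0.955
  psi_2 = theta_2 + phi_1 psi_1 = 0.146 + (0.79)(0.955) = 0.90045
Right-hand sides:
  c_0 = sigma^2 (1 + theta_1 psi_1 + theta_2 psi_2) = 3 * (1 + (0.165)(0.955) + (0.146)(0.90045)) = 3 * 1.289041 = 3.867122
  c_1 = sigma^2 (theta_1 + theta_2 psi_1) = 3 * (0.165 + (0.146)(0.955)) = 0.91329
  c_2 = sigma^2 theta_2 = 3 * (0.146) = 0.438
Equations for k = 0 and k = 1 (AR order 1):
  gamma(0) = phi_1 gamma(1) + c_0
  gamma(1) = phi_1 gamma(0) + c_1
Substituting the second into the first: gamma(0) (1 - phi_1^2) = c_0 + phi_1 c_1, so
  gamma(0) = (c_0 + phi_1 c_1) / (1 - phi_1^2) = (3.867122 + (0.79)(0.91329)) / (1 - (0.79)^2) = 4.588621 / 0.3759 = 12.207026.
  gamma(1) = phi_1 gamma(0) + c_1 = (0.79)(12.207026) + (0.91329) = 10.556841.
For k = 2: gamma(2) = phi_1 gamma(1) + c_2
  = (0.79)(10.556841) + (0.438) = 8.777904.
Therefore gamma(2) = 8.7779 (to 4 decimal places).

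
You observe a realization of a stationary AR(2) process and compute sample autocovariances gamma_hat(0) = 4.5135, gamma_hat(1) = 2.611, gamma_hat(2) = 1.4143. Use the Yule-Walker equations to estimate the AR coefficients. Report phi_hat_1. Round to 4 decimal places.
\hat\phi_{1} = 0.5970

The Yule-Walker equations for an AR(p) process read, in matrix form,
  Gamma_p phi = r_p,   with   (Gamma_p)_{ij} = gamma(|i - j|),
                       (r_p)_i = gamma(i),   i,j = 1..p.
Substitute the sample gammas (Toeplitz matrix and right-hand side of size 2):
  Gamma_p = [[4.5135, 2.611], [2.611, 4.5135]]
  r_p     = [2.611, 1.4143]
Written out:
  4.5135 phi_1 + 2.611 phi_2 = 2.611
  2.611 phi_1 + 4.5135 phi_2 = 1.4143
Solve by Cramer's rule:
  det = gamma(0)^2 - gamma(1)^2 = (4.5135)^2 - (2.611)^2 = 20.37168225 - 6.817321 = 13.55436125
  phi_hat_1 = [gamma(1) gamma(0) - gamma(1) gamma(2)] / det = [(2.611)(4.5135) - (2.611)(1.4143)] / 13.55436125 = 8.0920112 / 13.55436125 = 0.597
  phi_hat_2 = [gamma(0) gamma(2) - gamma(1)^2] / det = [(4.5135)(1.4143) - (2.611)^2] / 13.55436125 = -0.43387795 / 13.55436125 = -0.032
So phi_hat = [0.5970, -0.0320].
Therefore phi_hat_1 = 0.5970.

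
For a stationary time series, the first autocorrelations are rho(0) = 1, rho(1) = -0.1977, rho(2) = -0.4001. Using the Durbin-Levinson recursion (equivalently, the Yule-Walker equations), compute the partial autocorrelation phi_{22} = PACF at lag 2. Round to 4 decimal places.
\phi_{22} = -0.4570

The PACF at lag k is phi_{kk}, the last component of the solution
to the Yule-Walker system G_k phi = r_k where
  (G_k)_{ij} = rho(|i - j|), (r_k)_i = rho(i), i,j = 1..k.
Equivalently, Durbin-Levinson gives phi_{kk} iteratively:
  phi_{11} = rho(1)
  phi_{kk} = [rho(k) - sum_{j=1..k-1} phi_{k-1,j} rho(k-j)]
            / [1 - sum_{j=1..k-1} phi_{k-1,j} rho(j)],
  phi_{k,j} = phi_{k-1,j} - phi_{kk} phi_{k-1,k-j},  j = 1..k-1.
Step k = 1:
  phi_11 = rho(1) = -0.1977.
Step k = 2:
  phi_22 = [rho(2) - phi_11 rho(1)] / [1 - phi_11 rho(1)] = [-0.4001 - (-0.1977)(-0.1977)] / [1 - (-0.1977)(-0.1977)]
         = -0.43918529 / 0.96091471 = -0.457.
Therefore phi_{22} = -0.4570.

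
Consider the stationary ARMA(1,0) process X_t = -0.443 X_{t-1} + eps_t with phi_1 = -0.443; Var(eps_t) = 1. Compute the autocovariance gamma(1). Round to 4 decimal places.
\gamma(1) = -0.5512

Multiply the model equation by X_{t-k} and take expectations. With theta_0 = psi_0 = 1 and psi_j the MA(infinity) weights, this gives
  gamma(k) - sum_i phi_i gamma(k-i) = c_k,
  c_k = sigma^2 * sum_{j=k..q} theta_j psi_{j-k}   (c_k = 0 for k > q),
using gamma(-m) = gamma(m).
Pure AR (q = 0): c_0 = sigma^2 = 1, c_k = 0 for k >= 1.
Equations for k = 0 and k = 1 (AR order 1):
  gamma(0) = phi_1 gamma(1) + c_0
  gamma(1) = phi_1 gamma(0) + c_1
Substituting the second into the first: gamma(0) (1 - phi_1^2) = c_0 + phi_1 c_1, so
  gamma(0) = c_0 / (1 - phi_1^2) = 1 / (1 - (-0.443)^2) = 1 / 0.803751 = 1.244166.
  gamma(1) = phi_1 gamma(0) = (-0.443)(1.244166) = -0.551166.
Therefore gamma(1) = -0.5512 (to 4 decimal places).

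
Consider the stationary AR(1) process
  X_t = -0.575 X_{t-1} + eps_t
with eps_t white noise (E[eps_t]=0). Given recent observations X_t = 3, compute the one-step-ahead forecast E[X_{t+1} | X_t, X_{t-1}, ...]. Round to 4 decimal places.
E[X_{t+1} \mid \mathcal F_t] = -1.7250

For an AR(p) model X_t = c + sum_i phi_i X_{t-i} + eps_t, the
one-step-ahead conditional mean is
  E[X_{t+1} | X_t, ...] = c + sum_i phi_i X_{t+1-i}.
Substitute known values:
  E[X_{t+1} | ...] = (-0.575) * (3)
                   = -1.7250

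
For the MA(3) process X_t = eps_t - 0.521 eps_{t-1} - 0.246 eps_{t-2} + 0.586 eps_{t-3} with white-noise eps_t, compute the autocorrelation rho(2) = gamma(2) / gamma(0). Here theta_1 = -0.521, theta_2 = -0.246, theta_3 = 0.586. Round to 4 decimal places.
\rho(2) = -0.3291

For an MA(q) process with theta_0 = 1, the autocovariance is
  gamma(k) = sigma^2 * sum_{i=0..q-k} theta_i * theta_{i+k},
and rho(k) = gamma(k) / gamma(0). Sigma^2 cancels.
  numerator   = (1)*(-0.246) + (-0.521)*(0.586) = -0.551306.
  denominator = (1)^2 + (-0.521)^2 + (-0.246)^2 + (0.586)^2 = 1.675353.
  rho(2) = -0.551306 / 1.675353 = -0.3291.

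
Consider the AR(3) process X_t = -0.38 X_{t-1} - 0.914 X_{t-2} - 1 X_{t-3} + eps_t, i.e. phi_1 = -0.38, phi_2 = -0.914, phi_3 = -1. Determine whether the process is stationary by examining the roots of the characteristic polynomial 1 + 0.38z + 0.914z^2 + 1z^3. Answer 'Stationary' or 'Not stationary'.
\text{Not stationary}

The AR(p) characteristic polynomial is P(z) = 1 + 0.38z + 0.914z^2 + 1z^3.
Stationarity requires all roots to lie outside the unit circle, i.e. |z| > 1 for every root.
Degree 3: look for a simple real root z0 first, then factor out (1 - z/z0) and solve the remaining quadratic.
Testing z0 = -1.25: P(-1.25) = 1 + (0.38)(-1.25) + (0.914)(-1.25)^2 + (1)(-1.25)^3
  = 1 + (-0.475) + (1.428125) + (-1.953125) = 0.  So z_0 = -1.25 is a root, |z_0| = 1.25.
Divide out the factor (1 + 0.8 z) = (1 - z/z0) (since 1/z0 = -0.8):
  P(z) = (1 + 0.8 z)(1 + (-0.42) z + (1.25) z^2)
  [check: z-coef -0.42 - (-0.8) = 0.38; z^2-coef 1.25 - (-0.8)(-0.42) = 0.914; z^3-coef -(-0.8)(1.25) = 1.]
Remaining roots from the quadratic factor 1 + (-0.42) z + (1.25) z^2:
  Set 1 + (-0.42) z + (1.25) z^2 = 0, i.e. a z^2 + b z + c = 0 with a = 1.25, b = -0.42, c = 1.
  Discriminant D = b^2 - 4ac = (-0.42)^2 - 4*(1.25)*1 = 0.1764 - (5) = -4.8236.
  D < 0, so the roots are the complex-conjugate pair z = (-b +/- i sqrt(-D)) / (2a) = 0.168 +/- 0.8785i.
  For a conjugate pair |z|^2 = z * conj(z) = (product of roots) = c/a = 1/(1.25) = 0.8, so |z| = sqrt(0.8) = 0.8944 for both roots.
Moduli of all roots: 1.2500, 0.8944, 0.8944.
All moduli strictly greater than 1? No.
Verdict: Not stationary.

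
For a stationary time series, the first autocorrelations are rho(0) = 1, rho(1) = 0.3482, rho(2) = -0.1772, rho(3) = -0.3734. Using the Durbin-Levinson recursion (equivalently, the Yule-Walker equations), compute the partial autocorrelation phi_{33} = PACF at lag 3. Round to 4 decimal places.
\phi_{33} = -0.2219

The PACF at lag k is phi_{kk}, the last component of the solution
to the Yule-Walker system G_k phi = r_k where
  (G_k)_{ij} = rho(|i - j|), (r_k)_i = rho(i), i,j = 1..k.
Equivalently, Durbin-Levinson gives phi_{kk} iteratively:
  phi_{11} = rho(1)
  phi_{kk} = [rho(k) - sum_{j=1..k-1} phi_{k-1,j} rho(k-j)]
            / [1 - sum_{j=1..k-1} phi_{k-1,j} rho(j)],
  phi_{k,j} = phi_{k-1,j} - phi_{kk} phi_{k-1,k-j},  j = 1..k-1.
Step k = 1:
  phi_11 = rho(1) = 0.3482.
Step k = 2:
  phi_22 = [rho(2) - phi_11 rho(1)] / [1 - phi_11 rho(1)] = [-0.1772 - (0.3482)(0.3482)] / [1 - (0.3482)(0.3482)]
         = -0.29844324 / 0.87875676 = -0.33962.
  Update: phi_21 = phi_11 - phi_22 phi_11 = 0.3482 - (-0.33962)(0.3482) = 0.466456.
Step k = 3:
  phi_33 = [rho(3) - phi_21 rho(2) - phi_22 rho(1)] / [1 - phi_21 rho(1) - phi_22 rho(2)]
    numerator   = -0.3734 - (0.466456)(-0.1772) - (-0.33962)(0.3482) = -0.17248843
    denominator = 1 - (0.466456)(0.3482) - (-0.33962)(-0.1772) = 0.77739951
  phi_33 = -0.17248843 / 0.77739951 = -0.2219.
Therefore phi_{33} = -0.2219.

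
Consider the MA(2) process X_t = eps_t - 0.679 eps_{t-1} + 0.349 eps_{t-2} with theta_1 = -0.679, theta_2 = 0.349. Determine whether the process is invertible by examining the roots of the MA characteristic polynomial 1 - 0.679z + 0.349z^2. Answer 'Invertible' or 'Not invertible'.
\text{Invertible}

The MA(q) characteristic polynomial is P(z) = 1 - 0.679z + 0.349z^2.
Invertibility requires all roots to lie outside the unit circle, i.e. |z| > 1 for every root.
Set 1 + (-0.679) z + (0.349) z^2 = 0, i.e. a z^2 + b z + c = 0 with a = 0.349, b = -0.679, c = 1.
Discriminant D = b^2 - 4ac = (-0.679)^2 - 4*(0.349)*1 = 0.461041 - (1.396) = -0.934959.
D < 0, so the roots are the complex-conjugate pair z = (-b +/- i sqrt(-D)) / (2a) = 0.9728 +/- 1.3853i.
For a conjugate pair |z|^2 = z * conj(z) = (product of roots) = c/a = 1/(0.349) = 2.86533, so |z| = sqrt(2.86533) = 1.6927 for both roots.
Moduli of all roots: 1.6927, 1.6927.
All moduli strictly greater than 1? Yes.
Verdict: Invertible.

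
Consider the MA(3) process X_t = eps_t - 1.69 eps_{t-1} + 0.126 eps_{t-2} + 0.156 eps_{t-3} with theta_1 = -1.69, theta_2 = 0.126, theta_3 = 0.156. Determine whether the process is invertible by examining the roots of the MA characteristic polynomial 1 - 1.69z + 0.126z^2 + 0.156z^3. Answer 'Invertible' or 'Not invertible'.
\text{Not invertible}

The MA(q) characteristic polynomial is P(z) = 1 - 1.69z + 0.126z^2 + 0.156z^3.
Invertibility requires all roots to lie outside the unit circle, i.e. |z| > 1 for every root.
Degree 3: look for a simple real root z0 first, then factor out (1 - z/z0) and solve the remaining quadratic.
Testing z0 = 2.5: P(2.5) = 1 + (-1.69)(2.5) + (0.126)(2.5)^2 + (0.156)(2.5)^3
  = 1 + (-4.225) + (0.7875) + (2.4375) = 0.  So z_0 = 2.5 is a root, |z_0| = 2.5.
Divide out the factor (1 - 0.4 z) = (1 - z/z0) (since 1/z0 = 0.4):
  P(z) = (1 - 0.4 z)(1 + (-1.29) z + (-0.39) z^2)
  [check: z-coef -1.29 - (0.4) = -1.69; z^2-coef -0.39 - (0.4)(-1.29) = 0.126; z^3-coef -(0.4)(-0.39) = 0.156.]
Remaining roots from the quadratic factor 1 + (-1.29) z + (-0.39) z^2:
  Set 1 + (-1.29) z + (-0.39) z^2 = 0, i.e. a z^2 + b z + c = 0 with a = -0.39, b = -1.29, c = 1.
  Discriminant D = b^2 - 4ac = (-1.29)^2 - 4*(-0.39)*1 = 1.6641 - (-1.56) = 3.2241.
  D >= 0, so the roots are real: z = (-b +/- sqrt(D)) / (2a) = (1.29 +/- 1.795578) / (-0.78).
    z_1 = (1.29 + 1.795578) / (-0.78) = -3.9559,   |z_1| = 3.9559.
    z_2 = (1.29 - 1.795578) / (-0.78) = 0.6482,   |z_2| = 0.6482.
Moduli of all roots: 2.5000, 3.9559, 0.6482.
All moduli strictly greater than 1? No.
Verdict: Not invertible.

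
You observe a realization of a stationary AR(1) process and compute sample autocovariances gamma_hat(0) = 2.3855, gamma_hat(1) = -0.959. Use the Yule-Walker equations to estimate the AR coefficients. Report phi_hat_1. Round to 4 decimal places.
\hat\phi_{1} = -0.4020

The Yule-Walker equations for an AR(p) process read, in matrix form,
  Gamma_p phi = r_p,   with   (Gamma_p)_{ij} = gamma(|i - j|),
                       (r_p)_i = gamma(i),   i,j = 1..p.
Substitute the sample gammas (Toeplitz matrix and right-hand side of size 1):
  Gamma_p = [[2.3855]]
  r_p     = [-0.959]
With p = 1 this is the single equation gamma(0) phi_1 = gamma(1):
  phi_hat_1 = gamma(1) / gamma(0) = -0.959 / 2.3855 = -0.4020.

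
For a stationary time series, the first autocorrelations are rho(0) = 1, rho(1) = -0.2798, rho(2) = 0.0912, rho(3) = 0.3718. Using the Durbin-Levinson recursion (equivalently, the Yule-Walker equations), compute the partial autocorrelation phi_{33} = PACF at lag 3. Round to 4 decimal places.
\phi_{33} = 0.4350

The PACF at lag k is phi_{kk}, the last component of the solution
to the Yule-Walker system G_k phi = r_k where
  (G_k)_{ij} = rho(|i - j|), (r_k)_i = rho(i), i,j = 1..k.
Equivalently, Durbin-Levinson gives phi_{kk} iteratively:
  phi_{11} = rho(1)
  phi_{kk} = [rho(k) - sum_{j=1..k-1} phi_{k-1,j} rho(k-j)]
            / [1 - sum_{j=1..k-1} phi_{k-1,j} rho(j)],
  phi_{k,j} = phi_{k-1,j} - phi_{kk} phi_{k-1,k-j},  j = 1..k-1.
Step k = 1:
  phi_11 = rho(1) = -0.2798.
Step k = 2:
  phi_22 = [rho(2) - phi_11 rho(1)] / [1 - phi_11 rho(1)] = [0.0912 - (-0.2798)(-0.2798)] / [1 - (-0.2798)(-0.2798)]
         = 0.01291196 / 0.92171196 = 0.014009.
  Update: phi_21 = phi_11 - phi_22 phi_11 = -0.2798 - (0.014009)(-0.2798) = -0.27588.
Step k = 3:
  phi_33 = [rho(3) - phi_21 rho(2) - phi_22 rho(1)] / [1 - phi_21 rho(1) - phi_22 rho(2)]
    numerator   = 0.3718 - (-0.27588)(0.0912) - (0.014009)(-0.2798) = 0.40087992
    denominator = 1 - (-0.27588)(-0.2798) - (0.014009)(0.0912) = 0.92153108
  phi_33 = 0.40087992 / 0.92153108 = 0.435.
Therefore phi_{33} = 0.4350.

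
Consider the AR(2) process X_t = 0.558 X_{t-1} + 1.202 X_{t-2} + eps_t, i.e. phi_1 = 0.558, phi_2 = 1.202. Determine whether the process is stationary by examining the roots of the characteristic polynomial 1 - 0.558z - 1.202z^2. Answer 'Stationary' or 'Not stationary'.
\text{Not stationary}

The AR(p) characteristic polynomial is P(z) = 1 - 0.558z - 1.202z^2.
Stationarity requires all roots to lie outside the unit circle, i.e. |z| > 1 for every root.
Set 1 + (-0.558) z + (-1.202) z^2 = 0, i.e. a z^2 + b z + c = 0 with a = -1.202, b = -0.558, c = 1.
Discriminant D = b^2 - 4ac = (-0.558)^2 - 4*(-1.202)*1 = 0.311364 - (-4.808) = 5.119364.
D >= 0, so the roots are real: z = (-b +/- sqrt(D)) / (2a) = (0.558 +/- 2.262601) / (-2.404).
  z_1 = (0.558 + 2.262601) / (-2.404) = -1.1733,   |z_1| = 1.1733.
  z_2 = (0.558 - 2.262601) / (-2.404) = 0.7091,   |z_2| = 0.7091.
Moduli of all roots: 1.1733, 0.7091.
All moduli strictly greater than 1? No.
Verdict: Not stationary.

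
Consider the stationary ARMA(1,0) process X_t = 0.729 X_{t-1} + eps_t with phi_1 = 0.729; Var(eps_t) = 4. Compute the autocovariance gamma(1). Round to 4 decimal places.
\gamma(1) = 6.2233

Multiply the model equation by X_{t-k} and take expectations. With theta_0 = psi_0 = 1 and psi_j the MA(infinity) weights, this gives
  gamma(k) - sum_i phi_i gamma(k-i) = c_k,
  c_k = sigma^2 * sum_{j=k..q} theta_j psi_{j-k}   (c_k = 0 for k > q),
using gamma(-m) = gamma(m).
Pure AR (q = 0): c_0 = sigma^2 = 4, c_k = 0 for k >= 1.
Equations for k = 0 and k = 1 (AR order 1):
  gamma(0) = phi_1 gamma(1) + c_0
  gamma(1) = phi_1 gamma(0) + c_1
Substituting the second into the first: gamma(0) (1 - phi_1^2) = c_0 + phi_1 c_1, so
  gamma(0) = c_0 / (1 - phi_1^2) = 4 / (1 - (0.729)^2) = 4 / 0.468559 = 8.536812.
  gamma(1) = phi_1 gamma(0) = (0.729)(8.536812) = 6.223336.
Therefore gamma(1) = 6.2233 (to 4 decimal places).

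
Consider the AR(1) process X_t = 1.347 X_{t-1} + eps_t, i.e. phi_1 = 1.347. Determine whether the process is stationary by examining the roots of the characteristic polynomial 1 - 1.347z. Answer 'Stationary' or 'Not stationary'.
\text{Not stationary}

The AR(p) characteristic polynomial is P(z) = 1 - 1.347z.
Stationarity requires all roots to lie outside the unit circle, i.e. |z| > 1 for every root.
This is linear in z: 1 + (-1.347) z = 0  =>  z = -1/(-1.347) = 0.74239,  |z| = 0.74239.
Moduli of all roots: 0.7424.
All moduli strictly greater than 1? No.
Verdict: Not stationary.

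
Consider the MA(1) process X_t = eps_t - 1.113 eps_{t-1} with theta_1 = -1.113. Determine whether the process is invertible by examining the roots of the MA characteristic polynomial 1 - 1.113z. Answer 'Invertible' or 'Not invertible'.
\text{Not invertible}

The MA(q) characteristic polynomial is P(z) = 1 - 1.113z.
Invertibility requires all roots to lie outside the unit circle, i.e. |z| > 1 for every root.
This is linear in z: 1 + (-1.113) z = 0  =>  z = -1/(-1.113) = 0.898473,  |z| = 0.898473.
Moduli of all roots: 0.8985.
All moduli strictly greater than 1? No.
Verdict: Not invertible.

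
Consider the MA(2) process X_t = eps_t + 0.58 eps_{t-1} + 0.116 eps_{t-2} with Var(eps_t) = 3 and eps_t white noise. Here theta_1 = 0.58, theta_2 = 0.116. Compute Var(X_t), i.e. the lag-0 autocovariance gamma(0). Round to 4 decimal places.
\gamma(0) = 4.0496

For an MA(q) process X_t = eps_t + sum_i theta_i eps_{t-i} with
Var(eps_t) = sigma^2, the variance is
  gamma(0) = sigma^2 * (1 + sum_i theta_i^2).
  sum_i theta_i^2 = (0.58)^2 + (0.116)^2 = 0.3364 + 0.013456 = 0.349856.
  gamma(0) = 3 * (1 + 0.349856) = 3 * 1.349856 = 4.049568, which rounds to 4.0496.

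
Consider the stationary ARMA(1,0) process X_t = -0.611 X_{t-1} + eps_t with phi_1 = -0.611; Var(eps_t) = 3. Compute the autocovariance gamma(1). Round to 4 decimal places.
\gamma(1) = -2.9249

Multiply the model equation by X_{t-k} and take expectations. With theta_0 = psi_0 = 1 and psi_j the MA(infinity) weights, this gives
  gamma(k) - sum_i phi_i gamma(k-i) = c_k,
  c_k = sigma^2 * sum_{j=k..q} theta_j psi_{j-k}   (c_k = 0 for k > q),
using gamma(-m) = gamma(m).
Pure AR (q = 0): c_0 = sigma^2 = 3, c_k = 0 for k >= 1.
Equations for k = 0 and k = 1 (AR order 1):
  gamma(0) = phi_1 gamma(1) + c_0
  gamma(1) = phi_1 gamma(0) + c_1
Substituting the second into the first: gamma(0) (1 - phi_1^2) = c_0 + phi_1 c_1, so
  gamma(0) = c_0 / (1 - phi_1^2) = 3 / (1 - (-0.611)^2) = 3 / 0.626679 = 4.78714.
  gamma(1) = phi_1 gamma(0) = (-0.611)(4.78714) = -2.924942.
Therefore gamma(1) = -2.9249 (to 4 decimal places).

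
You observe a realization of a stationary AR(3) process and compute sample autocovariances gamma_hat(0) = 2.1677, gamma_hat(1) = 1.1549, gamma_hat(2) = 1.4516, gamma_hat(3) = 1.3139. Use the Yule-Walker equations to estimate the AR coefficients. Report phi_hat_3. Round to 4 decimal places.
\hat\phi_{3} = 0.3040

The Yule-Walker equations for an AR(p) process read, in matrix form,
  Gamma_p phi = r_p,   with   (Gamma_p)_{ij} = gamma(|i - j|),
                       (r_p)_i = gamma(i),   i,j = 1..p.
Substitute the sample gammas (Toeplitz matrix and right-hand side of size 3):
  Gamma_p = [[2.1677, 1.1549, 1.4516], [1.1549, 2.1677, 1.1549], [1.4516, 1.1549, 2.1677]]
  r_p     = [1.1549, 1.4516, 1.3139]
Written out (R1..R3):
  (R1) 2.1677 phi_1 + 1.1549 phi_2 + 1.4516 phi_3 = 1.1549
  (R2) 1.1549 phi_1 + 2.1677 phi_2 + 1.1549 phi_3 = 1.4516
  (R3) 1.4516 phi_1 + 1.1549 phi_2 + 2.1677 phi_3 = 1.3139
Gaussian elimination:
  R2 <- R2 - (1.1549/2.1677) R1 = R2 - (0.532777) R1:  1.552396 phi_2 + 0.381521 phi_3 = 0.836296
  R3 <- R3 - (1.4516/2.1677) R1 = R3 - (0.66965) R1:  0.381521 phi_2 + 1.195636 phi_3 = 0.540521
  R3 <- R3 - (0.381521/1.552396) R2 = R3 - (0.245763) R2:  1.101872 phi_3 = 0.334991
Back-substitution:
  phi_hat_3 = 0.334991 / 1.101872 = 0.30402
  phi_hat_2 = (0.836296 - (0.381521)(0.30402)) / 1.552396 = 0.463996
  phi_hat_1 = (1.1549 - (1.1549)(0.463996) - (1.4516)(0.30402)) / 2.1677 = 0.081984
So phi_hat = [0.0820, 0.4640, 0.3040].
Therefore phi_hat_3 = 0.3040.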